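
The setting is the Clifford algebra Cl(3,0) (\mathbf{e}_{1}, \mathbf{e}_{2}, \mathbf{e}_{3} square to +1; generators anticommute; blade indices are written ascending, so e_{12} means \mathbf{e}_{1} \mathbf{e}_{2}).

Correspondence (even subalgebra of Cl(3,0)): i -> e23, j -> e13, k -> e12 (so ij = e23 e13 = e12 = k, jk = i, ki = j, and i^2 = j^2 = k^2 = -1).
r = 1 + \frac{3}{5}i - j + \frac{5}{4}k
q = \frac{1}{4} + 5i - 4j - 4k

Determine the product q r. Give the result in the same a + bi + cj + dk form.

In blades: q = \frac{1}{4} - 4 e_{12} - 4 e_{13} + 5 e_{23}, r = 1 + \frac{5}{4} e_{12} - e_{13} + \frac{3}{5} e_{23}.
Distribute q over r term by term (generator squares from the signature, products reordered to ascending indices): (\frac{1}{4})*r = \frac{1}{4} + \frac{5}{16} e_{12} - \frac{1}{4} e_{13} + \frac{3}{20} e_{23}; (-4 e_{12})*r = 5 - 4 e_{12} - \frac{12}{5} e_{13} - 4 e_{23}; (-4 e_{13})*r = -4 + \frac{12}{5} e_{12} - 4 e_{13} - 5 e_{23}; (5 e_{23})*r = -3 - 5 e_{12} - \frac{25}{4} e_{13} + 5 e_{23}.
Sum: -\frac{7}{4} - \frac{503}{80} e_{12} - \frac{129}{10} e_{13} - \frac{77}{20} e_{23}; translating back through the correspondence:
Answer: -\frac{7}{4} - \frac{77}{20}i - \frac{129}{10}j - \frac{503}{80}k


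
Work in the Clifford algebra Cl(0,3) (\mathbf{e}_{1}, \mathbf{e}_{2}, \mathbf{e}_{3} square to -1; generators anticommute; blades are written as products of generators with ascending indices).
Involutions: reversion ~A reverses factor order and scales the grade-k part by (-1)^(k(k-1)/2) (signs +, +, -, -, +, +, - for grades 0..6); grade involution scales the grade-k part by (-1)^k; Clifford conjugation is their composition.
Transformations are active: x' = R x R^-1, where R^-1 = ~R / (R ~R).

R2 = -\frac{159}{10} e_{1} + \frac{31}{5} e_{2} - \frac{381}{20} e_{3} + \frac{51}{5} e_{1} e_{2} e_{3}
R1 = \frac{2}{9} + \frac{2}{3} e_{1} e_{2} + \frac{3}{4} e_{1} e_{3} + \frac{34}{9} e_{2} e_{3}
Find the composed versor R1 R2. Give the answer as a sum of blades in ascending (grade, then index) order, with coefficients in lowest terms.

Distribute over the terms of R1 (each basis-blade product reordered to ascending indices, repeated generators contracted through their squares):
(\frac{2}{9}) R2 = -\frac{53}{15} e_{1} + \frac{62}{45} e_{2} - \frac{127}{30} e_{3} + \frac{34}{15} e_{1} e_{2} e_{3}
(\frac{2}{3} e_{1} e_{2}) R2 = -\frac{62}{15} e_{1} - \frac{53}{5} e_{2} - \frac{34}{5} e_{3} - \frac{127}{10} e_{1} e_{2} e_{3}
(\frac{3}{4} e_{1} e_{3}) R2 = \frac{1143}{80} e_{1} + \frac{153}{20} e_{2} - \frac{477}{40} e_{3} - \frac{93}{20} e_{1} e_{2} e_{3}
(\frac{34}{9} e_{2} e_{3}) R2 = -\frac{578}{15} e_{1} + \frac{2159}{30} e_{2} + \frac{1054}{45} e_{3} - \frac{901}{15} e_{1} e_{2} e_{3}
Summing the partial products and collecting blades:
Answer: -\frac{2553}{80} e_{1} + \frac{12671}{180} e_{2} + \frac{167}{360} e_{3} - \frac{1503}{20} e_{1} e_{2} e_{3}


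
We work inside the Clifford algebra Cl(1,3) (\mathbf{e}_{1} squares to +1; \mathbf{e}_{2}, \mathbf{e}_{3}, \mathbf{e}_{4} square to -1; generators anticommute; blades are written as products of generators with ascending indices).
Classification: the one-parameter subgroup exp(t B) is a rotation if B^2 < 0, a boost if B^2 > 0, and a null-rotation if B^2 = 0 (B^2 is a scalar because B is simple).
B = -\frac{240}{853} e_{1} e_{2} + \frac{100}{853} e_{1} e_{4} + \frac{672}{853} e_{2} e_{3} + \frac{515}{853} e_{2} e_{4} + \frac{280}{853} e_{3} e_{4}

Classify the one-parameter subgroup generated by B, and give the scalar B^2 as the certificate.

B^2 term by term: the squares give (-\frac{240}{853})^2*(e_{1} e_{2})^2 + (\frac{100}{853})^2*(e_{1} e_{4})^2 + (\frac{672}{853})^2*(e_{2} e_{3})^2 + (\frac{515}{853})^2*(e_{2} e_{4})^2 + (\frac{280}{853})^2*(e_{3} e_{4})^2 = \frac{57600}{727609}*(+1) + \frac{10000}{727609}*(+1) + \frac{451584}{727609}*(-1) + \frac{265225}{727609}*(-1) + \frac{78400}{727609}*(-1) = -1 (each basis 2-blade squares to minus the product of its generators' squares); cross terms between blades sharing an index anticommute and cancel; the commuting (index-disjoint) pairs give grade-4 terms 2*c*c'*(blade product), which cancel blade by blade — e_{1} e_{2} e_{3} e_{4}: -\frac{134400}{727609} + \frac{134400}{727609} = 0 — confirming B is simple. So B^2 = -1.
Answer: rotation, certificate B^2 = -1. Certificate logic: -1 is a conjugation-invariant scalar, so its sign fixes rotation versus boost versus null-rotation outright.


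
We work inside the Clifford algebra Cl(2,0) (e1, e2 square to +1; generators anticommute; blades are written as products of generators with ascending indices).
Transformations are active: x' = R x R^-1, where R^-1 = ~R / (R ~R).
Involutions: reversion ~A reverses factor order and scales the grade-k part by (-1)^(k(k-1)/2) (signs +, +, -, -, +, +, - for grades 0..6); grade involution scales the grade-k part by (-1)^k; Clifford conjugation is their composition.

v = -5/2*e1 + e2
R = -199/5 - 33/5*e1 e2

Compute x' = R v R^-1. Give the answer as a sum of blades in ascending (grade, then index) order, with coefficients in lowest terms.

~R = -199/5 + 33/5*e1 e2, and R ~R = 8138/5, so R^-1 = ~R / (8138/5).
R v = 929/10*e1 - 563/10*e2
Answer: -41573/20345*e1 + 71347/40690*e2


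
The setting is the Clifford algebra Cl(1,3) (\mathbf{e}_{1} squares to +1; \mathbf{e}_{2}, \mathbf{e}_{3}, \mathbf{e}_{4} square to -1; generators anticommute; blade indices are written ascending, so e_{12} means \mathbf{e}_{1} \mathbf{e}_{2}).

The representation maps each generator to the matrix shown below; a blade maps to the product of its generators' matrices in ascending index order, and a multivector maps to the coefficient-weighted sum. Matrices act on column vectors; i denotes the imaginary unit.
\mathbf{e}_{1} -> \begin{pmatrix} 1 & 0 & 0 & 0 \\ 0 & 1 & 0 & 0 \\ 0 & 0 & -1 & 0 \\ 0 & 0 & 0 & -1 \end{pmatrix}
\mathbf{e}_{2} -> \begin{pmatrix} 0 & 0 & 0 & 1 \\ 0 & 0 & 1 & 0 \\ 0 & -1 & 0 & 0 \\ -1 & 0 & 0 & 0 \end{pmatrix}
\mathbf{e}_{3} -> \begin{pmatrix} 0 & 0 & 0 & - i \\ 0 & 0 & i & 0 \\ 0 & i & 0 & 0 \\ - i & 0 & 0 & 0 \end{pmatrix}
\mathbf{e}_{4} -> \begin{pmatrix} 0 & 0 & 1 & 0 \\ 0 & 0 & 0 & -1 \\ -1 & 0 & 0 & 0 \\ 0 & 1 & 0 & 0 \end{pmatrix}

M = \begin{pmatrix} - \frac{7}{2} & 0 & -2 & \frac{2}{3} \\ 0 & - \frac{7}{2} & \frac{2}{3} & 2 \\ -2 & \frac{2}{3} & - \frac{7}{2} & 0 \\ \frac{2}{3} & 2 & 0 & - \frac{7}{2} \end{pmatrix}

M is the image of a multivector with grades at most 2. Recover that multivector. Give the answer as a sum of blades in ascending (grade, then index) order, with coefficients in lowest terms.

Method: the blade images are trace-orthogonal — tr(rho(e_A) rho(e_B)^-1) = 4 if A = B and 0 otherwise — and rho(e_A)^-1 = (e_A)^2 * rho(e_A) with (e_A)^2 = +1 or -1, so the coefficient of e_A in the preimage is (e_A)^2 * tr(M rho(e_A))/4.
Nonzero projections over blades of grade <= 2: 1: (1)^2 = +1, tr(M 1) = -14, coefficient -\frac{7}{2}; e_{12}: (e_{12})^2 = +1, tr(M rho(e_{12})) = \frac{8}{3}, coefficient \frac{2}{3}; e_{14}: (e_{14})^2 = +1, tr(M rho(e_{14})) = -8, coefficient -2. Every other blade of grade <= 2 projects to 0.
Answer: -\frac{7}{2} + \frac{2}{3} e_{12} - 2 e_{14}


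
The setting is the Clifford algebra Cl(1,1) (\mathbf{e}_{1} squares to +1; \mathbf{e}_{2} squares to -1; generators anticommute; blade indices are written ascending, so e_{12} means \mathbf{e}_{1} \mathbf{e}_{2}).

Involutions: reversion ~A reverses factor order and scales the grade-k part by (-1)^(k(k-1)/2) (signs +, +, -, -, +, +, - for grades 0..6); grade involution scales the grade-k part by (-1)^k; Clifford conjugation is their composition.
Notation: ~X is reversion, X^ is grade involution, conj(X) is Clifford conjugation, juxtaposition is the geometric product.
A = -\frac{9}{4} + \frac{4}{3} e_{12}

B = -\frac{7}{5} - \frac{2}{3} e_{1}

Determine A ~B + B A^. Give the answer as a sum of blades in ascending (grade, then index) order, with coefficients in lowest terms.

first term: \frac{63}{20} + \frac{3}{2} e_{1} + \frac{8}{9} e_{2} - \frac{28}{15} e_{12}
second term: \frac{63}{20} + \frac{3}{2} e_{1} - \frac{8}{9} e_{2} - \frac{28}{15} e_{12}
Answer: \frac{63}{10} + 3 e_{1} - \frac{56}{15} e_{12}


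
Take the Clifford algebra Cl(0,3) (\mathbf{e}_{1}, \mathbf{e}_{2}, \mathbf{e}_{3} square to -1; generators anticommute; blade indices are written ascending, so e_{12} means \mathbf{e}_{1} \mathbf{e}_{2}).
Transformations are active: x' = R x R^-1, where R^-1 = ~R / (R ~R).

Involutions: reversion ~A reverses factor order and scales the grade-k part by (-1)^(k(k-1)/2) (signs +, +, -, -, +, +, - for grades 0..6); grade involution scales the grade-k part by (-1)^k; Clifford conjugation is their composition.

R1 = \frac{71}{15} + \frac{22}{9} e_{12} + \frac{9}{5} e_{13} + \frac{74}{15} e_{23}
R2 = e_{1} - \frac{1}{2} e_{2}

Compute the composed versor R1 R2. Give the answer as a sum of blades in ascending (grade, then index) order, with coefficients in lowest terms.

Distribute over the terms of R2 (each basis-blade product reordered to ascending indices, repeated generators contracted through their squares):
R1 (e_{1}) = \frac{71}{15} e_{1} + \frac{22}{9} e_{2} + \frac{9}{5} e_{3} + \frac{74}{15} e_{123}
R1 (-\frac{1}{2} e_{2}) = \frac{11}{9} e_{1} - \frac{71}{30} e_{2} - \frac{37}{15} e_{3} + \frac{9}{10} e_{123}
Summing the partial products and collecting blades:
Answer: \frac{268}{45} e_{1} + \frac{7}{90} e_{2} - \frac{2}{3} e_{3} + \frac{35}{6} e_{123}


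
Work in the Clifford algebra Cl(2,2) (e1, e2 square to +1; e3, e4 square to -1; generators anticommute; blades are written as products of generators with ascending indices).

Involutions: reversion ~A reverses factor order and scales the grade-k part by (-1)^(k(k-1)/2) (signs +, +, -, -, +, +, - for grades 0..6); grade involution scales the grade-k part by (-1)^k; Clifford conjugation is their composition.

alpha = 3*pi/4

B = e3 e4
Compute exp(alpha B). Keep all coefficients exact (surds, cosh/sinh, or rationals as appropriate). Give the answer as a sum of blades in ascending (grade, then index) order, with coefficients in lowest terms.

B^2 = (1)^2*(e3 e4)^2 = 1*(-1) = -1 (a basis 2-blade squares to minus the product of its generators' squares).
B^2 = -1 — since the square is negative, the closed form is circular: l = 1, alpha*l = 3*pi/4, so exp(alpha B) = cos(3*pi/4) + (sin(3*pi/4)/1)*B = -sqrt(2)/2 + (sqrt(2)/2)*B.
Answer: -sqrt(2)/2 + sqrt(2)/2*e3 e4


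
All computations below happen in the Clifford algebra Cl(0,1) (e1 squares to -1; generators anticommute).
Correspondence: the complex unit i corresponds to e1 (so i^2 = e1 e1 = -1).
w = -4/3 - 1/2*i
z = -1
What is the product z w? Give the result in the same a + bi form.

In blades: z = -1, w = -4/3 - 1/2*e1.
Distribute z over w term by term (generator squares from the signature, products reordered to ascending indices): (-1)*w = 4/3 + 1/2*e1.
Sum: 4/3 + 1/2*e1; translating back through the correspondence:
Answer: 4/3 + 1/2*i


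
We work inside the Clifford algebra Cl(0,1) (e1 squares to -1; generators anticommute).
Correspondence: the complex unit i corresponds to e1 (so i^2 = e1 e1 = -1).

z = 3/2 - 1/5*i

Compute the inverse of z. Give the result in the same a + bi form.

In blades: z = 3/2 - 1/5*e1.
With qbar = 3/2 + 1/5*e1 (scalar fixed, mapped units negated), z qbar = 229/100 (the sum of squared coefficients), so z^-1 = qbar / (229/100) = 150/229 + 20/229*e1; translating back:
Answer: 150/229 + 20/229*i


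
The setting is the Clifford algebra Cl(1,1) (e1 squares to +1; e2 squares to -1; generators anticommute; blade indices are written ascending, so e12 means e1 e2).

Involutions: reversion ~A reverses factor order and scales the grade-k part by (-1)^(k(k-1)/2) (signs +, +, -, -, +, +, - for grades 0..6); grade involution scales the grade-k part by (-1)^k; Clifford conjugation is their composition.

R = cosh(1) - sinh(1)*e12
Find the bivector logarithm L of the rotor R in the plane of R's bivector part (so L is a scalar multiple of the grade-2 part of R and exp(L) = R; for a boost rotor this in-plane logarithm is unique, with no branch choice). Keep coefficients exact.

The scalar part of R is cosh(1), giving the rapidity magnitude (cosh is even); the bivector part supplies orientation, its quotient by sinh of the rapidity is the plane, and L = rapidity * plane — unique in that plane, since flipping both signs leaves L unchanged.
Concretely: cosh(rapidity) = cosh(1) gives rapidity = ±1, and since rapidity/sinh(rapidity) is even the sign is immaterial: L = (rapidity/sinh(rapidity)) * <R>_2 = (1/sinh(1)) * <R>_2.
Answer: -e12


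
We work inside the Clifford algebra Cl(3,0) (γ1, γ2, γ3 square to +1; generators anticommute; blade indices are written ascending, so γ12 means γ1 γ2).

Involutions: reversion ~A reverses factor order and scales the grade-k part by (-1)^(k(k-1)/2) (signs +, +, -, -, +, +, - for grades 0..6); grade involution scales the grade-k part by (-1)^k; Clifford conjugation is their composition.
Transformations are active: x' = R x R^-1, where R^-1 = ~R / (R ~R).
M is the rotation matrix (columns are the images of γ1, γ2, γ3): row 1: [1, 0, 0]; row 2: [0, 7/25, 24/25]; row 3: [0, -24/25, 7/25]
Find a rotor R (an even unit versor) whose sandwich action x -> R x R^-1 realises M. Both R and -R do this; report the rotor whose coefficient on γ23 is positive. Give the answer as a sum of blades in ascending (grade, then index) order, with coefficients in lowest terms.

Method: write R = a + b12*γ12 + b13*γ13 + b23*γ23 with a^2 + b12^2 + b13^2 + b23^2 = 1 (so R^-1 = ~R). Expanding the columns R e_j ~R gives tr M = 4a^2 - 1 and, from the antisymmetric part, M21 - M12 = -4a*b12, M13 - M31 = 4a*b13, M32 - M23 = -4a*b23.
Here tr M = 39/25, so a^2 = (1 + tr M)/4 = 16/25 and a = ±4/5. Taking a = 4/5: M21 - M12 = 0, M13 - M31 = 0, M32 - M23 = -48/25, giving b12 = 0, b13 = 0, b23 = 3/5, i.e. R = 4/5 + 3/5*γ23.
Its γ23 coefficient is already positive.
Answer: 4/5 + 3/5*γ23. Why the constraint matters: R and -R act identically through the sandwich — M has trace 39/25 either way — so only the sign condition on γ23 picks one of the two preimages.


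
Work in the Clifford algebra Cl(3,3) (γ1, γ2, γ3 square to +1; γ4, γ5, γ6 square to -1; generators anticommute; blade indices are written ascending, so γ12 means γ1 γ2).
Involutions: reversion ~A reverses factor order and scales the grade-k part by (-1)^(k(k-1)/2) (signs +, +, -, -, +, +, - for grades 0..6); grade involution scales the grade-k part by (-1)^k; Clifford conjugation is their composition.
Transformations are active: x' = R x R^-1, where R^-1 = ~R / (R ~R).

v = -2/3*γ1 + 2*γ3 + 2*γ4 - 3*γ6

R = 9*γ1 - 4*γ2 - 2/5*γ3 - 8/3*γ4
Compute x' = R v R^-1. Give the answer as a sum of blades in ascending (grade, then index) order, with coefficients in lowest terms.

~R = 9*γ1 - 4*γ2 - 2/5*γ3 - 8/3*γ4, and R ~R = 20261/225, so R^-1 = ~R / (20261/225).
R v = -22/15 - 8/3*γ12 + 266/15*γ13 + 146/9*γ14 - 27*γ16 - 8*γ23 - 8*γ24 + 12*γ26 + 68/15*γ34 + 6/5*γ36 + 8*γ46
Answer: 22702/60783*γ1 + 2640/20261*γ2 - 40258/20261*γ3 - 38762/20261*γ4 + 3*γ6


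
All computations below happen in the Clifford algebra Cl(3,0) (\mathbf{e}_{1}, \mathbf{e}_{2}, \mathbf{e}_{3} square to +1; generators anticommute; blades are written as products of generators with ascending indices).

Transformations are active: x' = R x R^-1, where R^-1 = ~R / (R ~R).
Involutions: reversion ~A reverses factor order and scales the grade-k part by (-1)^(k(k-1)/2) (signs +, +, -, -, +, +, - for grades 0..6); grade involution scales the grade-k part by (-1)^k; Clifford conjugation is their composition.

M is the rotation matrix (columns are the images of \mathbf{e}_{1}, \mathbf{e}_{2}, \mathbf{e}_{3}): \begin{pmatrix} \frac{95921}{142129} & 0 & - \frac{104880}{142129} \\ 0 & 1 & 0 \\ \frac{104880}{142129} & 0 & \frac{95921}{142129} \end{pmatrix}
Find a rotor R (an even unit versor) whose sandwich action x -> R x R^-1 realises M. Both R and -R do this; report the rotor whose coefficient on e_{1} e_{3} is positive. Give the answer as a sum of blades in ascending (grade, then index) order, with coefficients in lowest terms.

Method: write R = a + b12*e_{1} e_{2} + b13*e_{1} e_{3} + b23*e_{2} e_{3} with a^2 + b12^2 + b13^2 + b23^2 = 1 (so R^-1 = ~R). Expanding the columns R e_j ~R gives tr M = 4a^2 - 1 and, from the antisymmetric part, M21 - M12 = -4a*b12, M13 - M31 = 4a*b13, M32 - M23 = -4a*b23.
Here tr M = \frac{333971}{142129}, so a^2 = (1 + tr M)/4 = \frac{119025}{142129} and a = ±\frac{345}{377}. Taking a = \frac{345}{377}: M21 - M12 = 0, M13 - M31 = -\frac{209760}{142129}, M32 - M23 = 0, giving b12 = 0, b13 = -\frac{152}{377}, b23 = 0, i.e. R = \frac{345}{377} - \frac{152}{377} e_{1} e_{3}.
Its e_{1} e_{3} coefficient is negative, so report the other preimage -R.
Answer: -\frac{345}{377} + \frac{152}{377} e_{1} e_{3}. Key observation: the double cover Spin(3) -> SO(3) sends R and -R to the same matrix (trace \frac{333971}{142129} here), so the stated sign of the e_{1} e_{3} coefficient is what selects one sheet.


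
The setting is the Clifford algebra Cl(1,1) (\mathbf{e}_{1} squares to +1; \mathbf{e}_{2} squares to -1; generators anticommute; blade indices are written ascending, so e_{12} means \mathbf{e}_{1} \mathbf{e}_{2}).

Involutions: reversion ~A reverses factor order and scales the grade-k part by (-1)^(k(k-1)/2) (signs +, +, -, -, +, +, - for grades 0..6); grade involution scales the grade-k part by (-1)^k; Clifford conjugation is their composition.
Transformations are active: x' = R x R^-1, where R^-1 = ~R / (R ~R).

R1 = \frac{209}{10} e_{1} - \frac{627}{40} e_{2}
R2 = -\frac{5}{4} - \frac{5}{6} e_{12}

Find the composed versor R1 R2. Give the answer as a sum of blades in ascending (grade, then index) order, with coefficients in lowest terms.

Distribute over the terms of R1 (each basis-blade product reordered to ascending indices, repeated generators contracted through their squares):
(\frac{209}{10} e_{1}) R2 = -\frac{209}{8} e_{1} - \frac{209}{12} e_{2}
(-\frac{627}{40} e_{2}) R2 = \frac{209}{16} e_{1} + \frac{627}{32} e_{2}
Summing the partial products and collecting blades:
Answer: -\frac{209}{16} e_{1} + \frac{209}{96} e_{2}


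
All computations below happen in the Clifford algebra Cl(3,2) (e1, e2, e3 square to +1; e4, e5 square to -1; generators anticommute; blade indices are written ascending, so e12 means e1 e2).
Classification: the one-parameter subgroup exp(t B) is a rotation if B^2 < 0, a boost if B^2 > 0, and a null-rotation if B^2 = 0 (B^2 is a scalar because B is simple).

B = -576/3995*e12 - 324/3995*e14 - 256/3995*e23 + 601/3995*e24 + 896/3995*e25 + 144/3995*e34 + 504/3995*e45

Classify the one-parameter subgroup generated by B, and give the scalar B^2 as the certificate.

B^2 term by term: the squares give (-576/3995)^2*(e12)^2 + (-324/3995)^2*(e14)^2 + (-256/3995)^2*(e23)^2 + (601/3995)^2*(e24)^2 + (896/3995)^2*(e25)^2 + (144/3995)^2*(e34)^2 + (504/3995)^2*(e45)^2 = 331776/15960025*(-1) + 104976/15960025*(+1) + 65536/15960025*(-1) + 361201/15960025*(+1) + 802816/15960025*(+1) + 20736/15960025*(+1) + 254016/15960025*(-1) = 1/25 (each basis 2-blade squares to minus the product of its generators' squares); cross terms between blades sharing an index anticommute and cancel; the commuting (index-disjoint) pairs give grade-4 terms 2*c*c'*(blade product), which cancel blade by blade — e1234: -165888/15960025 + 165888/15960025 = 0; e1245: -580608/15960025 + 580608/15960025 = 0; e2345: -258048/15960025 + 258048/15960025 = 0 — confirming B is simple. So B^2 = 1/25.
Answer: boost, certificate B^2 = 1/25. Note: conjugating B changes its blade decomposition but never the scalar B^2 = 1/25, whose sign settles the classification.


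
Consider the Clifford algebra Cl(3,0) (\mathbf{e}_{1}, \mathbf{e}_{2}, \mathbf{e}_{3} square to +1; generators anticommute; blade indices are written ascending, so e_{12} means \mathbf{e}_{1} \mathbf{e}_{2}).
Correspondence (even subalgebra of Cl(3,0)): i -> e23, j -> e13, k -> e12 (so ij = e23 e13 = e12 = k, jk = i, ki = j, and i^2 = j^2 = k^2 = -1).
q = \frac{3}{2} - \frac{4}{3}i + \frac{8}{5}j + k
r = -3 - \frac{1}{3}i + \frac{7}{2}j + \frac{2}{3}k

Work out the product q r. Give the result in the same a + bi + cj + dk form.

In blades: q = \frac{3}{2} + e_{12} + \frac{8}{5} e_{13} - \frac{4}{3} e_{23}, r = -3 + \frac{2}{3} e_{12} + \frac{7}{2} e_{13} - \frac{1}{3} e_{23}.
Distribute q over r term by term (generator squares from the signature, products reordered to ascending indices): (\frac{3}{2})*r = -\frac{9}{2} + e_{12} + \frac{21}{4} e_{13} - \frac{1}{2} e_{23}; (e_{12})*r = -\frac{2}{3} - 3 e_{12} - \frac{1}{3} e_{13} - \frac{7}{2} e_{23}; (\frac{8}{5} e_{13})*r = -\frac{28}{5} + \frac{8}{15} e_{12} - \frac{24}{5} e_{13} + \frac{16}{15} e_{23}; (-\frac{4}{3} e_{23})*r = -\frac{4}{9} - \frac{14}{3} e_{12} + \frac{8}{9} e_{13} + 4 e_{23}.
Sum: -\frac{1009}{90} - \frac{92}{15} e_{12} + \frac{181}{180} e_{13} + \frac{16}{15} e_{23}; translating back through the correspondence:
Answer: -\frac{1009}{90} + \frac{16}{15}i + \frac{181}{180}j - \frac{92}{15}k


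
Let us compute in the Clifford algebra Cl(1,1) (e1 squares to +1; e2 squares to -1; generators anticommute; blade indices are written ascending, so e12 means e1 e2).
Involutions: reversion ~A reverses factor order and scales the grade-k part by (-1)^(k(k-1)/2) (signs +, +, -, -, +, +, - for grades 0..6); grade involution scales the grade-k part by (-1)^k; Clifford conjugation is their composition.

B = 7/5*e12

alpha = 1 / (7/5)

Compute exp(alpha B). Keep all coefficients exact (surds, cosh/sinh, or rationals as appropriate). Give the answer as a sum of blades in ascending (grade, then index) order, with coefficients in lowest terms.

B^2 = (7/5)^2*(e12)^2 = 49/25*(+1) = 49/25 (a basis 2-blade squares to minus the product of its generators' squares).
B^2 = 49/25 — B^2 > 0, so the exponential closes hyperbolically: l = 7/5, alpha*l = 1, so exp(alpha B) = cosh(1) + (sinh(1)/(7/5))*B = cosh(1) + (5*sinh(1)/7)*B.
Answer: cosh(1) + sinh(1)*e12


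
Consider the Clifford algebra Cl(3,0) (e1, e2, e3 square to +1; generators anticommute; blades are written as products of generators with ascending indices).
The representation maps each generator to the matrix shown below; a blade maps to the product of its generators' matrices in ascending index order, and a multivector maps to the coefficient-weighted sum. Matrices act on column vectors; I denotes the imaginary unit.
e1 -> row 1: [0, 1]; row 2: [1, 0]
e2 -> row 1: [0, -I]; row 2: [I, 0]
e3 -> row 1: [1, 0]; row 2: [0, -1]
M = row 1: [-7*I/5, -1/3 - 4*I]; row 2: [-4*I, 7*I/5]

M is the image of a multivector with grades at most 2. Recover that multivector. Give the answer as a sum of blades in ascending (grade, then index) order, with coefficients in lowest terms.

Method: 1, rho(e1), rho(e2), rho(e3) form a trace-orthogonal basis of the 2x2 complex matrices (tr(X Y) = 2 if X = Y, else 0), so M = m0*1 + m1*rho(e1) + m2*rho(e2) + m3*rho(e3) with m0 = tr(M)/2 = 0, m1 = tr(M rho(e1))/2 = -1/6 - 4*I, m2 = tr(M rho(e2))/2 = -I/6, m3 = tr(M rho(e3))/2 = -7*I/5.
Multiplying table entries, the bivector images are rho(e1 e2) = I*rho(e3), rho(e1 e3) = -I*rho(e2), rho(e2 e3) = I*rho(e1); with real blade coefficients the real parts of m0..m3 are the coefficients of 1, e1, e2, e3 and the imaginary parts give the bivectors (e2 e3: Im m1, e1 e3: -Im m2, e1 e2: Im m3).
Answer: -1/6*e1 - 7/5*e1 e2 + 1/6*e1 e3 - 4*e2 e3


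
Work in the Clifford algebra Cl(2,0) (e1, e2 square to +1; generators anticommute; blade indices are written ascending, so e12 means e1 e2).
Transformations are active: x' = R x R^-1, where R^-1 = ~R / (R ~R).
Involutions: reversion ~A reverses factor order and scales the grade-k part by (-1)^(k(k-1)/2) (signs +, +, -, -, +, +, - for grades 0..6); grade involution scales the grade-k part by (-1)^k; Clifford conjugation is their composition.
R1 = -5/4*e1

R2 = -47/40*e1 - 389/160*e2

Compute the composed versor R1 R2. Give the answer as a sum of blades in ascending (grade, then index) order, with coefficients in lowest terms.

Distribute over the terms of R1 (each basis-blade product reordered to ascending indices, repeated generators contracted through their squares):
(-5/4*e1) R2 = 47/32 + 389/128*e12
Answer: 47/32 + 389/128*e12


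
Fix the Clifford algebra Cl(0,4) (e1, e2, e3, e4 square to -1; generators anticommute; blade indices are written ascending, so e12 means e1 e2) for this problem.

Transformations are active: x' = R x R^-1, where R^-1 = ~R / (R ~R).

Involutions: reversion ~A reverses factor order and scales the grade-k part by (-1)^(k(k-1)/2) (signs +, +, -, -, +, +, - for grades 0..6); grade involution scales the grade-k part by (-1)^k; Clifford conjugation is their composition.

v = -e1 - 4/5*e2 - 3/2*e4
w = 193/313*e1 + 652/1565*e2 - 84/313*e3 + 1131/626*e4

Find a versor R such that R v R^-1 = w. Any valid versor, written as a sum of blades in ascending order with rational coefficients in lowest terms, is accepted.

Sketch: the shared square -389/100 makes R = v + w = -120/313*e1 - 120/313*e2 - 84/313*e3 + 96/313*e4 the natural versor; its sandwich fixes that direction, negates (v - w)/2, and sends v to w.
Answer: -120/313*e1 - 120/313*e2 - 84/313*e3 + 96/313*e4


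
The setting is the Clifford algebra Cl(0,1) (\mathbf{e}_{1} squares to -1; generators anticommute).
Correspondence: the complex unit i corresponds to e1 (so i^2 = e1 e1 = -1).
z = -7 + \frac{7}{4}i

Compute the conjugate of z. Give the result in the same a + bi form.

In blades: z = -7 + \frac{7}{4} e_{1}.
Conjugation here is Clifford conjugation: the scalar is fixed and the grade-1 and grade-2 blades all flip sign, giving -7 - \frac{7}{4} e_{1}; translating back:
Answer: -7 - \frac{7}{4}i


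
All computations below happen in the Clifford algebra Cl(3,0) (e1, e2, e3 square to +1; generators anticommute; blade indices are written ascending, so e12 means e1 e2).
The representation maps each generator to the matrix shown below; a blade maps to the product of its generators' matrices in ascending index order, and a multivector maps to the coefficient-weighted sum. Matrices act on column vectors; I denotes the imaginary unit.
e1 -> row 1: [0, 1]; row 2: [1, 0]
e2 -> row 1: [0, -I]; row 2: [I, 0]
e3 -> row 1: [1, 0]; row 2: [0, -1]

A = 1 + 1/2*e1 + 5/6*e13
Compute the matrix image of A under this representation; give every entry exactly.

Bivector images (products of the table entries): rho(e13) = rho(e1)rho(e3) = row 1: [0, -1]; row 2: [1, 0].
M = (1)*1 + (1/2)*rho(e1) + (5/6)*rho(e13), summed entrywise (1 is the identity matrix):
Answer: row 1: [1, -1/3]; row 2: [4/3, 1]


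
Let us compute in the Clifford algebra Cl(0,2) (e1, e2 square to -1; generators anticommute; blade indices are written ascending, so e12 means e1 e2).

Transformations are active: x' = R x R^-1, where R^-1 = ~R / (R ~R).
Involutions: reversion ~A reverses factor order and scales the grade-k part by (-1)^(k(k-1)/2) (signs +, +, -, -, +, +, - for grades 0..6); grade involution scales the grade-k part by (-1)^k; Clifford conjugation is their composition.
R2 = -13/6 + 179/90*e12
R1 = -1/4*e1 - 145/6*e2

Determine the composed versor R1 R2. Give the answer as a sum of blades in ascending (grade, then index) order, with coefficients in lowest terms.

Distribute over the terms of R1 (each basis-blade product reordered to ascending indices, repeated generators contracted through their squares):
(-1/4*e1) R2 = 13/24*e1 + 179/360*e2
(-145/6*e2) R2 = -5191/108*e1 + 1885/36*e2
Summing the partial products and collecting blades:
Answer: -10265/216*e1 + 6343/120*e2


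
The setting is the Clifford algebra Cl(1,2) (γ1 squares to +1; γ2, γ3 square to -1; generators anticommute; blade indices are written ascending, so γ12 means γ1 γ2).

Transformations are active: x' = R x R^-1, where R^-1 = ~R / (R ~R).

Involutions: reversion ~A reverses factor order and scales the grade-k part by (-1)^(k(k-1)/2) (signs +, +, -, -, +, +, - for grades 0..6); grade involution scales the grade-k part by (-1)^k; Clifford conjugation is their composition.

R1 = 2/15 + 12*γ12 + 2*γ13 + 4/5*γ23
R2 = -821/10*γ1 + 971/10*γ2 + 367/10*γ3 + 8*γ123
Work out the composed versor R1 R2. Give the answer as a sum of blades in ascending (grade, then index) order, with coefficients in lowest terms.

Distribute over the terms of R1 (each basis-blade product reordered to ascending indices, repeated generators contracted through their squares):
(2/15) R2 = -821/75*γ1 + 971/75*γ2 + 367/75*γ3 + 16/15*γ123
(12*γ12) R2 = -5826/5*γ1 + 4926/5*γ2 + 96*γ3 + 2202/5*γ123
(2*γ13) R2 = -367/5*γ1 - 16*γ2 + 821/5*γ3 - 971/5*γ123
(4/5*γ23) R2 = -32/5*γ1 - 734/25*γ2 + 1942/25*γ3 - 1642/25*γ123
Summing the partial products and collecting blades:
Answer: -94196/75*γ1 + 71459/75*γ2 + 25708/75*γ3 + 13619/75*γ123


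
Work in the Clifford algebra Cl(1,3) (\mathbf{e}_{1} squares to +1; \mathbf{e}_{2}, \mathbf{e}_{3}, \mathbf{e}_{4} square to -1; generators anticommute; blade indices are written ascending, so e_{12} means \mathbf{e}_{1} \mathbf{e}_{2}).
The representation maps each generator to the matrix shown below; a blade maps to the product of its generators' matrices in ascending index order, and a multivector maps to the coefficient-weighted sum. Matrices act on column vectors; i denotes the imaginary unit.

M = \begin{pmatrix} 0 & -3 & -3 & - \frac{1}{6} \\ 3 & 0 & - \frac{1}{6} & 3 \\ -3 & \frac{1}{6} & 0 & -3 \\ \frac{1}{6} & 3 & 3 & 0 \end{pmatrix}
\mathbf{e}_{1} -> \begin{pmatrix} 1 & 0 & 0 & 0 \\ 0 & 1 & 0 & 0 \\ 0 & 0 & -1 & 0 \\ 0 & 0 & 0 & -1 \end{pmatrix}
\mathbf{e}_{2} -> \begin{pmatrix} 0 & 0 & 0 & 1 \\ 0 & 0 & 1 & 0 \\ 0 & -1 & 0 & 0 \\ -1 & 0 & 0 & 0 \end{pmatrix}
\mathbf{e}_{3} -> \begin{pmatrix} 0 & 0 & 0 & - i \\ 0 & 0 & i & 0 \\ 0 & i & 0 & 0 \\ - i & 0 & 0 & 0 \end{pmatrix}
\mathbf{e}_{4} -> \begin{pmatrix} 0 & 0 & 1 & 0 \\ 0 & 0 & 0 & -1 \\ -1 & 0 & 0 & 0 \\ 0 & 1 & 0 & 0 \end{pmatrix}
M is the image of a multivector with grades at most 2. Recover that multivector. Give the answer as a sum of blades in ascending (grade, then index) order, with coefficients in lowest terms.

Method: the blade images are trace-orthogonal — tr(rho(e_A) rho(e_B)^-1) = 4 if A = B and 0 otherwise — and rho(e_A)^-1 = (e_A)^2 * rho(e_A) with (e_A)^2 = +1 or -1, so the coefficient of e_A in the preimage is (e_A)^2 * tr(M rho(e_A))/4.
Nonzero projections over blades of grade <= 2: e_{2}: (e_{2})^2 = -1, tr(M rho(e_{2})) = \frac{2}{3}, coefficient -\frac{1}{6}; e_{14}: (e_{14})^2 = +1, tr(M rho(e_{14})) = -12, coefficient -3; e_{24}: (e_{24})^2 = -1, tr(M rho(e_{24})) = 12, coefficient -3. Every other blade of grade <= 2 projects to 0.
Answer: -\frac{1}{6} e_{2} - 3 e_{14} - 3 e_{24}


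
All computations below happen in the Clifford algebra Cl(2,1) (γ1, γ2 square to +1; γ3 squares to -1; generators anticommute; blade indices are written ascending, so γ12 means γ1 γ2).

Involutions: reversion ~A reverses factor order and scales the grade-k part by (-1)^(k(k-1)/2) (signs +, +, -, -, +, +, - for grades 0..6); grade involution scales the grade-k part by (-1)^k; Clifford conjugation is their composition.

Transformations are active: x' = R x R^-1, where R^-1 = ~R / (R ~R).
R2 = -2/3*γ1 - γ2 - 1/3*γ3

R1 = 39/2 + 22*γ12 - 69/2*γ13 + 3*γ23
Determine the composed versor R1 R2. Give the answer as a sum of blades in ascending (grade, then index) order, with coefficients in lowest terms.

Distribute over the terms of R2 (each basis-blade product reordered to ascending indices, repeated generators contracted through their squares):
R1 (-2/3*γ1) = -13*γ1 + 44/3*γ2 - 23*γ3 - 2*γ123
R1 (-γ2) = -22*γ1 - 39/2*γ2 + 3*γ3 - 69/2*γ123
R1 (-1/3*γ3) = -23/2*γ1 + γ2 - 13/2*γ3 - 22/3*γ123
Summing the partial products and collecting blades:
Answer: -93/2*γ1 - 23/6*γ2 - 53/2*γ3 - 263/6*γ123


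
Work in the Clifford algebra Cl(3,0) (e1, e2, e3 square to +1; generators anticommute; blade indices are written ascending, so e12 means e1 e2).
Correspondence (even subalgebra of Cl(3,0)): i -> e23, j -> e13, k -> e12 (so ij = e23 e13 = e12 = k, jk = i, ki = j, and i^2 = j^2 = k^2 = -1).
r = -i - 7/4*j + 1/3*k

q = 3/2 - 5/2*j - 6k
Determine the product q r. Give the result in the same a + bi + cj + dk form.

In blades: q = 3/2 - 6*e12 - 5/2*e13, r = 1/3*e12 - 7/4*e13 - e23.
Distribute q over r term by term (generator squares from the signature, products reordered to ascending indices): (3/2)*r = 1/2*e12 - 21/8*e13 - 3/2*e23; (-6*e12)*r = 2 + 6*e13 - 21/2*e23; (-5/2*e13)*r = -35/8 - 5/2*e12 - 5/6*e23.
Sum: -19/8 - 2*e12 + 27/8*e13 - 77/6*e23; translating back through the correspondence:
Answer: -19/8 - 77/6*i + 27/8*j - 2k


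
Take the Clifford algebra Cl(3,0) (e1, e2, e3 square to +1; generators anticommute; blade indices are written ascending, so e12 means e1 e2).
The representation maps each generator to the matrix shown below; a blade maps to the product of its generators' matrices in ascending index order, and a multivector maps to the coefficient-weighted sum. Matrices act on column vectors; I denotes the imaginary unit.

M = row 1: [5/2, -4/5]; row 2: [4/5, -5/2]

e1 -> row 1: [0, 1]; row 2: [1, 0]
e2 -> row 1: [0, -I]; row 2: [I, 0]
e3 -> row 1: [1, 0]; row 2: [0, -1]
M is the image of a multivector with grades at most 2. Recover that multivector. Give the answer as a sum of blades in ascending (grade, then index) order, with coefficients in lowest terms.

Method: 1, rho(e1), rho(e2), rho(e3) form a trace-orthogonal basis of the 2x2 complex matrices (tr(X Y) = 2 if X = Y, else 0), so M = m0*1 + m1*rho(e1) + m2*rho(e2) + m3*rho(e3) with m0 = tr(M)/2 = 0, m1 = tr(M rho(e1))/2 = 0, m2 = tr(M rho(e2))/2 = -4*I/5, m3 = tr(M rho(e3))/2 = 5/2.
Multiplying table entries, the bivector images are rho(e12) = I*rho(e3), rho(e13) = -I*rho(e2), rho(e23) = I*rho(e1); with real blade coefficients the real parts of m0..m3 are the coefficients of 1, e1, e2, e3 and the imaginary parts give the bivectors (e23: Im m1, e13: -Im m2, e12: Im m3).
Answer: 5/2*e3 + 4/5*e13


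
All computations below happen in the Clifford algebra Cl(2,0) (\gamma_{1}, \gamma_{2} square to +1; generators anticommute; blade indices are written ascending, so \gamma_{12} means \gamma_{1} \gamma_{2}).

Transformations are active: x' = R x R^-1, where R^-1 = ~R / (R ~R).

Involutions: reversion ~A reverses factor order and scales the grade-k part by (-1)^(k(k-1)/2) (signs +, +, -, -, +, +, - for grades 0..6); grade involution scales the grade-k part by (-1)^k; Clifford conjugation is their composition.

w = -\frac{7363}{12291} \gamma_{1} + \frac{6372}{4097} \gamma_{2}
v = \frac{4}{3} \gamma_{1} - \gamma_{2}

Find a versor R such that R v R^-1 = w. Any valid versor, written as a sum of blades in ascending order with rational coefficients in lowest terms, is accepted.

R = v + w = \frac{9025}{12291} \gamma_{1} + \frac{2275}{4097} \gamma_{2} works: the equal norms (\frac{25}{9}) guarantee its sandwich swaps v into w.
Answer: \frac{9025}{12291} \gamma_{1} + \frac{2275}{4097} \gamma_{2}


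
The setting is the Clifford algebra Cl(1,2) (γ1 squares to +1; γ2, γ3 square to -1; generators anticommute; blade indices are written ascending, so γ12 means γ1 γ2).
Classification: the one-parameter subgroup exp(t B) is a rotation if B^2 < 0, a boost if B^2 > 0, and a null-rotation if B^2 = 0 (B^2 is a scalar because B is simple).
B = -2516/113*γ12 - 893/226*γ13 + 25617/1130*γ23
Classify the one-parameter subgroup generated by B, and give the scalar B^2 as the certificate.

B^2 term by term: the squares give (-2516/113)^2*(γ12)^2 + (-893/226)^2*(γ13)^2 + (25617/1130)^2*(γ23)^2 = 6330256/12769*(+1) + 797449/51076*(+1) + 656230689/1276900*(-1) = -64/25 (each basis 2-blade squares to minus the product of its generators' squares); cross terms between blades sharing an index anticommute and cancel. So B^2 = -64/25.
Answer: rotation, certificate B^2 = -64/25. No conjugation can change B^2 = -64/25; the sign gives the class.


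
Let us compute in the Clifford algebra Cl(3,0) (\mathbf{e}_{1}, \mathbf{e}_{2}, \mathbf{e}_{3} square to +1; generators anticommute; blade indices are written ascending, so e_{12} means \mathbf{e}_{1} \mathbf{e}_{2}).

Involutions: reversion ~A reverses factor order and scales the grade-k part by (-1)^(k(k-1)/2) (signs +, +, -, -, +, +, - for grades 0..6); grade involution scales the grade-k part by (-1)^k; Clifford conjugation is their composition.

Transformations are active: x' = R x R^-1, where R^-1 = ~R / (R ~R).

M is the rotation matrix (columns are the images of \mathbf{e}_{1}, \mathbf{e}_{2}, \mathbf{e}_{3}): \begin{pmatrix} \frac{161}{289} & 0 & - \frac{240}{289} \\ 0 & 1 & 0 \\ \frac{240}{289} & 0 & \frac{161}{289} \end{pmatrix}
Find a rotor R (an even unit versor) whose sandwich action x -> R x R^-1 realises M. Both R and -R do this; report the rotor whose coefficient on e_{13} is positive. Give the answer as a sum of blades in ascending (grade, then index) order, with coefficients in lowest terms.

Method: write R = a + b12*e_{12} + b13*e_{13} + b23*e_{23} with a^2 + b12^2 + b13^2 + b23^2 = 1 (so R^-1 = ~R). Expanding the columns R e_j ~R gives tr M = 4a^2 - 1 and, from the antisymmetric part, M21 - M12 = -4a*b12, M13 - M31 = 4a*b13, M32 - M23 = -4a*b23.
Here tr M = \frac{611}{289}, so a^2 = (1 + tr M)/4 = \frac{225}{289} and a = ±\frac{15}{17}. Taking a = \frac{15}{17}: M21 - M12 = 0, M13 - M31 = -\frac{480}{289}, M32 - M23 = 0, giving b12 = 0, b13 = -\frac{8}{17}, b23 = 0, i.e. R = \frac{15}{17} - \frac{8}{17} e_{13}.
Its e_{13} coefficient is negative, so report the other preimage -R.
Answer: -\frac{15}{17} + \frac{8}{17} e_{13}. Key observation: the double cover Spin(3) -> SO(3) sends R and -R to the same matrix (trace \frac{611}{289} here), so the stated sign of the e_{13} coefficient is what selects one sheet.


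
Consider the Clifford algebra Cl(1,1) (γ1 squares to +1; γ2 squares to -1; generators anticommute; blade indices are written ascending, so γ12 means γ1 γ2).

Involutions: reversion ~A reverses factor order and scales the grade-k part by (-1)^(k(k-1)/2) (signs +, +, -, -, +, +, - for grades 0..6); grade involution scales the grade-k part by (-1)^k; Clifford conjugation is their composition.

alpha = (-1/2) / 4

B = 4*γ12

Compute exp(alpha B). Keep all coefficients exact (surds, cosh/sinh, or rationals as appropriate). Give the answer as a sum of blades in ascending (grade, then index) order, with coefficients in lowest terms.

B^2 = (4)^2*(γ12)^2 = 16*(+1) = 16 (a basis 2-blade squares to minus the product of its generators' squares).
B^2 = 16 — the positive square puts this in the hyperbolic regime; l = 4, alpha*l = -1/2, so exp(alpha B) = cosh(-1/2) + (sinh(-1/2)/4)*B = cosh(1/2) + (-sinh(1/2)/4)*B.
Answer: cosh(1/2) - sinh(1/2)*γ12


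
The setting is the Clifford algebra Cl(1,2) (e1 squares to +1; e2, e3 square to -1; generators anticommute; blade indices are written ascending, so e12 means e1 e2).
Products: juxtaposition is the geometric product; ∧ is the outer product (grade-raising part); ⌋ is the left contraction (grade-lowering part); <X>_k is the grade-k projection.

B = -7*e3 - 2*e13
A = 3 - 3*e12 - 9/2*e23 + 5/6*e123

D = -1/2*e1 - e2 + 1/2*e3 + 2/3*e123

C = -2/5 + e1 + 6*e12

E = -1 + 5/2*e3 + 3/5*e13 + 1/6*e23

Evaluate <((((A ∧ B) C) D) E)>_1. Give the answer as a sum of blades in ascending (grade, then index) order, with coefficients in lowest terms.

step 1: -21*e3 - 6*e13 + 21*e123
step 2: 702/5*e3 + 117/5*e13 - 15*e23 - 672/5*e123
step 3: 97/5 - 17/10*e1 - 81/10*e2 + 267/10*e3 - 132/5*e12 + 1023/5*e13 + 1038/5*e23 + 309/10*e123
step 4: 201/100 - 49893/100*e1 - 52499/100*e2 + 2213/100*e3 - 14131/100*e12 - 19281/100*e13 - 62633/300*e23 - 27697/300*e123
step 5: -49893/100*e1 - 52499/100*e2 + 2213/100*e3
Answer: -49893/100*e1 - 52499/100*e2 + 2213/100*e3


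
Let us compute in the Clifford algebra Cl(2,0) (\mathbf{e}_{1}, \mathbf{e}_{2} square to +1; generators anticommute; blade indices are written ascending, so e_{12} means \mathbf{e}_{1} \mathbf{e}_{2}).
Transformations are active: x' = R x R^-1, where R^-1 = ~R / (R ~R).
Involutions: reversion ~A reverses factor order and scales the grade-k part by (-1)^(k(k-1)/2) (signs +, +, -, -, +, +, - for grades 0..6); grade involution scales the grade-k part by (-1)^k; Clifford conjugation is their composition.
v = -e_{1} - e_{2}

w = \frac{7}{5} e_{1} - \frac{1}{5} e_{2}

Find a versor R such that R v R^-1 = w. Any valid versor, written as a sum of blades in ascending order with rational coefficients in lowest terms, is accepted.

R = v + w = \frac{2}{5} e_{1} - \frac{6}{5} e_{2} works: the equal norms (2) guarantee its sandwich swaps v into w.
Answer: \frac{2}{5} e_{1} - \frac{6}{5} e_{2}
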